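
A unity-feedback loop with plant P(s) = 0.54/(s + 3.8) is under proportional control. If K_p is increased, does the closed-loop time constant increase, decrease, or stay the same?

decrease

Closed-loop pole is at s = −(3.8+K_p·0.54); larger K_p moves it further left, so τ = 1/(3.8+K_p·0.54) decreases.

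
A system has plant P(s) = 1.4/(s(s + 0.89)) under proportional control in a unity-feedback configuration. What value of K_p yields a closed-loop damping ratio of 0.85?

Closed-loop characteristic equation: s² + 0.89s + K_p·1.4 = 0.
So ω_n = √(1.4K_p) and 2ζω_n = 0.89, giving ζ = 0.89/(2√(1.4K_p)).
Setting ζ = 0.85: √(1.4K_p) = 0.89/(2·0.85) = 0.5235, so K_p = 0.2741/1.4 = 0.196.

K_p = 0.196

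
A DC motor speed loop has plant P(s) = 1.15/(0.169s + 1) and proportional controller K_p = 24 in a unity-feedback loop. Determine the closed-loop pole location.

Closed loop: T(s) = K_p·P/(1+K_p·P) = 27.6/(0.169s + 1 + 27.6), with pole at s = −(1 + 27.6)/0.169 = −169.2.

s = -169.2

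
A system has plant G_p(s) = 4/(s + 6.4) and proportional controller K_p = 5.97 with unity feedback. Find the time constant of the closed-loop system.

Closed-loop transfer function: T(s) = K_p·G_p(s)/(1 + K_p·G_p(s)) = 23.88/(s + 6.4 + 23.88) = 23.88/(s + 30.28).
Time constant τ = 1/30.28 = 0.033 s.

τ = 0.033 s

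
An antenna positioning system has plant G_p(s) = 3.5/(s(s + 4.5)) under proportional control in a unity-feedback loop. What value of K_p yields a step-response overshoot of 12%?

K_p = 4.62

From %OS = 100·exp(−πζ/√(1−ζ²)) = 12%, ζ = −ln(0.12)/√(π²+ln²(0.12)) = 0.5594.
Characteristic equation s² + 4.5s + 3.5K_p = 0 gives ζ = 4.5/(2√(3.5K_p)).
Setting ζ = 0.5594: √(3.5K_p) = 4.5/(2·0.5594) = 4.022, so K_p = 16.18/3.5 = 4.62.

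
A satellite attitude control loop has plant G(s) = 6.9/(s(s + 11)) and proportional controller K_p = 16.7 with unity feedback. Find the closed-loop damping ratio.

The closed-loop denominator is s(s+11) + 16.7·6.9 = s² + 11s + 115.2.
So ω_n² = 115.2 ⇒ ω_n = 10.73 rad/s, and ζ = 11/(2ω_n) = 0.512.

ζ = 0.512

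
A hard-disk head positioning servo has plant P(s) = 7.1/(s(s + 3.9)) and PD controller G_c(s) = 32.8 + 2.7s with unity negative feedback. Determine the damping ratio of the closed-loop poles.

Forward path: (32.8 + 2.7s)·7.1/(s(s+3.9)). The closed-loop characteristic equation is s² + (3.9 + 7.1·2.7)s + 7.1·32.8 = 0.
That is s² + 23.07s + 232.9 = 0, so ω_n = 15.26 rad/s and ζ = 23.07/(2·15.26) = 0.7559.

ζ = 0.756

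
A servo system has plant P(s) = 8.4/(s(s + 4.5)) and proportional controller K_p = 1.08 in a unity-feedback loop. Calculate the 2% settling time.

From 1 + K_pP(s) = 0: s² + 4.5s + 9.072 = 0 ⇒ ω_n = 3.012, ζ = 0.747.
2% settling time T_s ≈ 4/(ζω_n) = 4/2.25 = 1.78 s.

T_s ≈ 1.78 s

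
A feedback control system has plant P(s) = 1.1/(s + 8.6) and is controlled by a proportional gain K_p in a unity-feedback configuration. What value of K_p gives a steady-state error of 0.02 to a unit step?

The loop is type 0, so e_ss(step) = 1/(1 + K_pos) with K_pos = K_p·P(0).
P(0) = 0.1279. Require 1/(1 + K_p·0.1279) = 0.02, so 1 + 0.1279·K_p = 50.
K_p = (50 − 1)/0.1279 = 383.

K_p = 383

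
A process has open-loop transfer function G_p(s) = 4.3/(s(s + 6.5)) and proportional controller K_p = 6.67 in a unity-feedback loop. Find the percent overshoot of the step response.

9.08%

Closed-loop characteristic equation: s² + 6.5s + 28.68 = 0, so ω_n = 5.355 rad/s and ζ = 6.5/(2·5.355) = 0.6069.
%OS = 100·exp(−πζ/√(1−ζ²)) = 100·exp(−π·0.6069/√0.6317) = 9.08%.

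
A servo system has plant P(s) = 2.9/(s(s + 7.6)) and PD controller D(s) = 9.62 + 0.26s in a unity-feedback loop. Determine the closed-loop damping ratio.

Forward path: (9.62 + 0.26s)·2.9/(s(s+7.6)). The closed-loop characteristic equation is s² + (7.6 + 2.9·0.26)s + 2.9·9.62 = 0.
That is s² + 8.354s + 27.9 = 0, so ω_n = 5.282 rad/s and ζ = 8.354/(2·5.282) = 0.7908.

ζ = 0.791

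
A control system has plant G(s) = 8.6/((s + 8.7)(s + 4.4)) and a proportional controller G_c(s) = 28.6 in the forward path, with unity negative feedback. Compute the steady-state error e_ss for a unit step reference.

The loop is type 0. Static position error constant K_pos = G_c(0)·G(0) = 28.6·0.2247 = 6.425.
Steady-state error to a unit step: e_ss = 1/(1+K_pos) = 1/7.425 = 0.135.

0.135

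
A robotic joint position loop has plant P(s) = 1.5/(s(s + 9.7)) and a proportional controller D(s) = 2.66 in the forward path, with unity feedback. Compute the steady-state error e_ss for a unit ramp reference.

The loop has one pole at the origin (type 1). Velocity error constant K_v = lim_{s→0} s·D(s)P(s) = 2.66·1.5/9.7 = 0.4113.
Steady-state error to a unit ramp: e_ss = 1/K_v = 2.43.

2.43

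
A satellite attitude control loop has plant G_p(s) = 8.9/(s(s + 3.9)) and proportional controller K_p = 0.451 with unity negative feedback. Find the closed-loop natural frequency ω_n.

The closed-loop denominator is s(s+3.9) + 0.451·8.9 = s² + 3.9s + 4.014.
Matching s² + 2ζω_n s + ω_n²: ω_n = √4.014 = 2.003 rad/s and 2ζω_n = 3.9, so ζ = 3.9/(2·2.003) = 0.973.

ω_n = 2 rad/s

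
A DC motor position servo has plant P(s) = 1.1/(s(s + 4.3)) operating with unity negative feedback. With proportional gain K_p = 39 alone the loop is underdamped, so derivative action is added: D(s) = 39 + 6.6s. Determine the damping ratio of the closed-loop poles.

Forward path: (39 + 6.6s)·1.1/(s(s+4.3)). The closed-loop characteristic equation is s² + (4.3 + 1.1·6.6)s + 1.1·39 = 0.
That is s² + 11.56s + 42.9 = 0, so ω_n = 6.55 rad/s and ζ = 11.56/(2·6.55) = 0.8825.

ζ = 0.882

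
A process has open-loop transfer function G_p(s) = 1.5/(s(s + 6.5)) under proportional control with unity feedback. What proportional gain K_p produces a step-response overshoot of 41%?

From %OS = 100·exp(−πζ/√(1−ζ²)) = 41%, ζ = −ln(0.41)/√(π²+ln²(0.41)) = 0.273.
Characteristic equation s² + 6.5s + 1.5K_p = 0 gives ζ = 6.5/(2√(1.5K_p)).
Setting ζ = 0.273: √(1.5K_p) = 6.5/(2·0.273) = 11.9, so K_p = 141.7/1.5 = 94.5.

K_p = 94.5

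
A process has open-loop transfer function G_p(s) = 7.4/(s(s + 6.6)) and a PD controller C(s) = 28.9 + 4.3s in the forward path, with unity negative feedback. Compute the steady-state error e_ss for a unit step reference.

0

The open loop C(s)G_p(s) has a pole at the origin (type 1), so the static position error constant is infinite and e_ss = 1/(1+∞) = 0.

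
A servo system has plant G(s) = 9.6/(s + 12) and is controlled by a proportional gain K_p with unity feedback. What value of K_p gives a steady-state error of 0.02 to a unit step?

K_p = 61.3

The loop is type 0, so e_ss(step) = 1/(1 + K_pos) with K_pos = K_p·G(0).
G(0) = 0.8. Require 1/(1 + K_p·0.8) = 0.02, so 1 + 0.8·K_p = 50.
K_p = (50 − 1)/0.8 = 61.3.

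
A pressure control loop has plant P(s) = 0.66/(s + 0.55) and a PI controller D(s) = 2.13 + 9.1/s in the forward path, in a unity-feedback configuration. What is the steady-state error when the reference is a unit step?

The open loop D(s)P(s) has a pole at the origin (type 1), so the static position error constant is infinite and e_ss = 1/(1+∞) = 0.

0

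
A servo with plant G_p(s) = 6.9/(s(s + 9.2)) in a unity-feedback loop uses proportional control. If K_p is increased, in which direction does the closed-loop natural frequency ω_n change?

increase

ω_n = √(6.9·K_p), which grows with K_p.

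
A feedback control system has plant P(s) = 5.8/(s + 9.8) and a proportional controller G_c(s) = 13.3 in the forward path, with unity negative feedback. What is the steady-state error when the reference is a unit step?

The loop is type 0. Static position error constant K_pos = G_c(0)·P(0) = 13.3·0.5918 = 7.871.
Steady-state error to a unit step: e_ss = 1/(1+K_pos) = 1/8.871 = 0.113.

0.113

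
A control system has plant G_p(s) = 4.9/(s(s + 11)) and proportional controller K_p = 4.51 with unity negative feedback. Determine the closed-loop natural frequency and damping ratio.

ω_n = 4.7 rad/s, ζ = 1.17

With unity feedback the closed-loop characteristic equation is s² + 11s + 4.51·4.9 = s² + 11s + 22.1 = 0.
So ω_n² = 22.1 ⇒ ω_n = 4.701 rad/s, and ζ = 11/(2ω_n) = 1.17.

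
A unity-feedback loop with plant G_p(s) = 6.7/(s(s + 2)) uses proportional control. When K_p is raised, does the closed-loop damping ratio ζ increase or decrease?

ζ = 2/(2√(6.7K_p)); increasing K_p raises the denominator, so ζ falls.

decrease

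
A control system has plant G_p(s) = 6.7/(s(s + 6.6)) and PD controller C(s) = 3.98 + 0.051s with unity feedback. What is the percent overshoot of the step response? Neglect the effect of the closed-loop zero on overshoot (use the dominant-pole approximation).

Forward path: (3.98 + 0.051s)·6.7/(s(s+6.6)). The closed-loop characteristic equation is s² + (6.6 + 6.7·0.051)s + 6.7·3.98 = 0.
That is s² + 6.942s + 26.67 = 0, so ω_n = 5.164 rad/s and ζ = 6.942/(2·5.164) = 0.6721.
%OS = 100·exp(−πζ/√(1−ζ²)) = 5.77%.

5.77%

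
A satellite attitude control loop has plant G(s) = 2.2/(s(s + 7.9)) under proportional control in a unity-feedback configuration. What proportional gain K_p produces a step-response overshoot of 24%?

From %OS = 100·exp(−πζ/√(1−ζ²)) = 24%, ζ = −ln(0.24)/√(π²+ln²(0.24)) = 0.4136.
Characteristic equation s² + 7.9s + 2.2K_p = 0 gives ζ = 7.9/(2√(2.2K_p)).
Setting ζ = 0.4136: √(2.2K_p) = 7.9/(2·0.4136) = 9.55, so K_p = 91.21/2.2 = 41.5.

K_p = 41.5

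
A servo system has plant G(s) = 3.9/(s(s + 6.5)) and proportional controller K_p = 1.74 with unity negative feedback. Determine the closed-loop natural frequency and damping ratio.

ω_n = 2.6 rad/s, ζ = 1.25

1 + K_p·G(s) = 0 gives s² + 6.5s + 6.786 = 0.
Matching s² + 2ζω_n s + ω_n²: ω_n = √6.786 = 2.605 rad/s and 2ζω_n = 6.5, so ζ = 6.5/(2·2.605) = 1.25.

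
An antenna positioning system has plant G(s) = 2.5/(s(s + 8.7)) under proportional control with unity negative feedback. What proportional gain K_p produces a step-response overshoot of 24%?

From %OS = 100·exp(−πζ/√(1−ζ²)) = 24%, ζ = −ln(0.24)/√(π²+ln²(0.24)) = 0.4136.
Characteristic equation s² + 8.7s + 2.5K_p = 0 gives ζ = 8.7/(2√(2.5K_p)).
Setting ζ = 0.4136: √(2.5K_p) = 8.7/(2·0.4136) = 10.52, so K_p = 110.6/2.5 = 44.2.

K_p = 44.2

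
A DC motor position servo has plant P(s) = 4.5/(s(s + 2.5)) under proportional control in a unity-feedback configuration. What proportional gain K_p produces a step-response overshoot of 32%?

K_p = 2.99

From %OS = 100·exp(−πζ/√(1−ζ²)) = 32%, ζ = −ln(0.32)/√(π²+ln²(0.32)) = 0.341.
Characteristic equation s² + 2.5s + 4.5K_p = 0 gives ζ = 2.5/(2√(4.5K_p)).
Setting ζ = 0.341: √(4.5K_p) = 2.5/(2·0.341) = 3.666, so K_p = 13.44/4.5 = 2.99.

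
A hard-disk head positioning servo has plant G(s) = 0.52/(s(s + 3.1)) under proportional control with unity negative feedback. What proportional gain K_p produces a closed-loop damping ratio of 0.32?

K_p = 45.1

Closed-loop characteristic equation: s² + 3.1s + K_p·0.52 = 0.
So ω_n = √(0.52K_p) and 2ζω_n = 3.1, giving ζ = 3.1/(2√(0.52K_p)).
Setting ζ = 0.32: √(0.52K_p) = 3.1/(2·0.32) = 4.844, so K_p = 23.46/0.52 = 45.1.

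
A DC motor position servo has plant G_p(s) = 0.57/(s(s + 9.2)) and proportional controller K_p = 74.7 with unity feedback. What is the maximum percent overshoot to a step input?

Closed-loop characteristic equation: s² + 9.2s + 42.58 = 0, so ω_n = 6.525 rad/s and ζ = 9.2/(2·6.525) = 0.705.
%OS = 100·exp(−πζ/√(1−ζ²)) = 100·exp(−π·0.705/√0.503) = 4.4%.

4.4%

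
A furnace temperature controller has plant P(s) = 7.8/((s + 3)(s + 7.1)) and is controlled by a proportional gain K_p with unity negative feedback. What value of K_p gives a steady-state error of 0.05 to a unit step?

K_p = 51.9

For a type-0 loop with proportional control, e_ss = 1/(1 + K_p·P(0)).
P(0) = 0.3662. Require 1/(1 + K_p·0.3662) = 0.05, so 1 + 0.3662·K_p = 20.
K_p = (20 − 1)/0.3662 = 51.9.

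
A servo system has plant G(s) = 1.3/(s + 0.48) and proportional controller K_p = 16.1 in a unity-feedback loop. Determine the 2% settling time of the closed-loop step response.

Closed-loop transfer function: T(s) = K_p·G(s)/(1 + K_p·G(s)) = 20.93/(s + 0.48 + 20.93) = 20.93/(s + 21.41).
Time constant τ = 1/21.41 = 0.04671 s, so the 2% settling time is about 4τ = 0.187 s.

T_s ≈ 0.187 s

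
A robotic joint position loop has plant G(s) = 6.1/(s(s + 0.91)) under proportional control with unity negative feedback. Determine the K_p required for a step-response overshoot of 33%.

K_p = 0.306

From %OS = 100·exp(−πζ/√(1−ζ²)) = 33%, ζ = −ln(0.33)/√(π²+ln²(0.33)) = 0.3328.
Characteristic equation s² + 0.91s + 6.1K_p = 0 gives ζ = 0.91/(2√(6.1K_p)).
Setting ζ = 0.3328: √(6.1K_p) = 0.91/(2·0.3328) = 1.367, so K_p = 1.869/6.1 = 0.306.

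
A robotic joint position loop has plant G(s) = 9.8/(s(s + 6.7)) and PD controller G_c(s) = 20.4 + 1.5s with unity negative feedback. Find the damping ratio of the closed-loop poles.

ζ = 0.757

Forward path: (20.4 + 1.5s)·9.8/(s(s+6.7)). The closed-loop characteristic equation is s² + (6.7 + 9.8·1.5)s + 9.8·20.4 = 0.
That is s² + 21.4s + 199.9 = 0, so ω_n = 14.14 rad/s and ζ = 21.4/(2·14.14) = 0.7568.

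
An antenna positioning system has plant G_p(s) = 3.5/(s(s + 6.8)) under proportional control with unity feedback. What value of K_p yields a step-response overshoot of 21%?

From %OS = 100·exp(−πζ/√(1−ζ²)) = 21%, ζ = −ln(0.21)/√(π²+ln²(0.21)) = 0.4449.
Characteristic equation s² + 6.8s + 3.5K_p = 0 gives ζ = 6.8/(2√(3.5K_p)).
Setting ζ = 0.4449: √(3.5K_p) = 6.8/(2·0.4449) = 7.642, so K_p = 58.4/3.5 = 16.7.

K_p = 16.7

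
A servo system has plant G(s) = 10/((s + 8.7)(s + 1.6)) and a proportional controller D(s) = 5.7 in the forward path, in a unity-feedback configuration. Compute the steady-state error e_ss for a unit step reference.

The loop is type 0. Static position error constant K_pos = D(0)·G(0) = 5.7·0.7184 = 4.095.
Steady-state error to a unit step: e_ss = 1/(1+K_pos) = 1/5.095 = 0.196.

0.196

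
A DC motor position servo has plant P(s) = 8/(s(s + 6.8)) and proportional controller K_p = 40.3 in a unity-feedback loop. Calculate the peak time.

The closed-loop denominator s² + 6.8s + 322.4 gives ω_n = √322.4 = 17.96 and ζ = 6.8/(2ω_n) = 0.1894.
Damped frequency ω_d = ω_n√(1−ζ²) = 17.63 rad/s, so peak time T_p = π/ω_d = 0.178 s.

T_p = 0.178 s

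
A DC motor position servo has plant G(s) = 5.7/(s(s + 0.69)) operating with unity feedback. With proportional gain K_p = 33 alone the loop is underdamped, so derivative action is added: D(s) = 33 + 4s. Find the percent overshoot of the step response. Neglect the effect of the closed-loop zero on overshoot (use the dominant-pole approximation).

Forward path: (33 + 4s)·5.7/(s(s+0.69)). The closed-loop characteristic equation is s² + (0.69 + 5.7·4)s + 5.7·33 = 0.
That is s² + 23.49s + 188.1 = 0, so ω_n = 13.71 rad/s and ζ = 23.49/(2·13.71) = 0.8564.
%OS = 100·exp(−πζ/√(1−ζ²)) = 0.546%.

0.546%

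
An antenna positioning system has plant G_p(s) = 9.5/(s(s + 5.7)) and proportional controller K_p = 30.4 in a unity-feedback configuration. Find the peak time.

T_p = 0.188 s

The closed-loop denominator s² + 5.7s + 288.8 gives ω_n = √288.8 = 16.99 and ζ = 5.7/(2ω_n) = 0.1677.
Damped frequency ω_d = ω_n√(1−ζ²) = 16.75 rad/s, so peak time T_p = π/ω_d = 0.188 s.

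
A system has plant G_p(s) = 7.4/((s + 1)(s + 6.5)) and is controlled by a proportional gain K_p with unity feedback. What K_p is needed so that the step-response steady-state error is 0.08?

K_p = 10.1

The loop is type 0, so e_ss(step) = 1/(1 + K_pos) with K_pos = K_p·G_p(0).
G_p(0) = 1.138. Require 1/(1 + K_p·1.138) = 0.08, so 1 + 1.138·K_p = 12.5.
K_p = (12.5 − 1)/1.138 = 10.1.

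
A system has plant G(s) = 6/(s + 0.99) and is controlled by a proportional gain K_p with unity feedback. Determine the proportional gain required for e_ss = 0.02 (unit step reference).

For a type-0 loop with proportional control, e_ss = 1/(1 + K_p·G(0)).
G(0) = 6.061. Require 1/(1 + K_p·6.061) = 0.02, so 1 + 6.061·K_p = 50.
K_p = (50 − 1)/6.061 = 8.09.

K_p = 8.09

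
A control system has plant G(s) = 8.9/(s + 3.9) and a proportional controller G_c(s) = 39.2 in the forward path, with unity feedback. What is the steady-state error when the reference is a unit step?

0.0111

The loop is type 0. Static position error constant K_pos = G_c(0)·G(0) = 39.2·2.282 = 89.46.
Steady-state error to a unit step: e_ss = 1/(1+K_pos) = 1/90.46 = 0.0111.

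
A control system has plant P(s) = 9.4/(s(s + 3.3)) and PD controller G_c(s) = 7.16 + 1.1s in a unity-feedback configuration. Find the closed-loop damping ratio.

Forward path: (7.16 + 1.1s)·9.4/(s(s+3.3)). The closed-loop characteristic equation is s² + (3.3 + 9.4·1.1)s + 9.4·7.16 = 0.
That is s² + 13.64s + 67.3 = 0, so ω_n = 8.204 rad/s and ζ = 13.64/(2·8.204) = 0.8313.

ζ = 0.831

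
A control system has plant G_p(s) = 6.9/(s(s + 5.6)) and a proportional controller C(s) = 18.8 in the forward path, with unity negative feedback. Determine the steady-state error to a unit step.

0

The open loop C(s)G_p(s) has a pole at the origin (type 1), so the static position error constant is infinite and e_ss = 1/(1+∞) = 0.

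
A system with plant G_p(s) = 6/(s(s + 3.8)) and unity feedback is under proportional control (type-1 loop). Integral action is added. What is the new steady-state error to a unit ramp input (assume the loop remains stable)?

The integrator raises the loop to type 2, so K_v → ∞ and e_ss to a ramp is zero.

0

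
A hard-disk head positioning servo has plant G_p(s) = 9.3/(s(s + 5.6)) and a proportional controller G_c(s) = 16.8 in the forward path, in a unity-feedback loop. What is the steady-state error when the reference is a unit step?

The open loop G_c(s)G_p(s) has a pole at the origin (type 1), so the static position error constant is infinite and e_ss = 1/(1+∞) = 0.

0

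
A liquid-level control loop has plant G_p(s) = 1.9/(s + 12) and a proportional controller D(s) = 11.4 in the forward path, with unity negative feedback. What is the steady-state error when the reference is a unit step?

0.357

The loop is type 0. Static position error constant K_pos = D(0)·G_p(0) = 11.4·0.1583 = 1.805.
Steady-state error to a unit step: e_ss = 1/(1+K_pos) = 1/2.805 = 0.357.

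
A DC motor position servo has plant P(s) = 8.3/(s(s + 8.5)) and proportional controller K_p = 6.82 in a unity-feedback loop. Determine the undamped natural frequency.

With unity feedback the closed-loop characteristic equation is s² + 8.5s + 6.82·8.3 = s² + 8.5s + 56.61 = 0.
So ω_n² = 56.61 ⇒ ω_n = 7.524 rad/s, and ζ = 8.5/(2ω_n) = 0.565.

ω_n = 7.52 rad/s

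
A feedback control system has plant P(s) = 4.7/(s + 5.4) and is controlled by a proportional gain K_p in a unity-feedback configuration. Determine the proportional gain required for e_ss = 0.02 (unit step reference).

Steady-state error for a unit step on this type-0 loop is 1/(1 + K_p·P(0)).
P(0) = 0.8704. Require 1/(1 + K_p·0.8704) = 0.02, so 1 + 0.8704·K_p = 50.
K_p = (50 − 1)/0.8704 = 56.3.

K_p = 56.3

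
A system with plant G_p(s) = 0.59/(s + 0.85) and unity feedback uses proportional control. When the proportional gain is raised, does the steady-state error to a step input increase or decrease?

The position error constant K_pos = K_p·G_p(0) grows with K_p, and e_ss = 1/(1+K_pos) falls.

decrease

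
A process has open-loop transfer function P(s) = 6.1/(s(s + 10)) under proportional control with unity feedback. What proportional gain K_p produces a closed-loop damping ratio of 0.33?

Closed-loop characteristic equation: s² + 10s + K_p·6.1 = 0.
So ω_n = √(6.1K_p) and 2ζω_n = 10, giving ζ = 10/(2√(6.1K_p)).
Setting ζ = 0.33: √(6.1K_p) = 10/(2·0.33) = 15.15, so K_p = 229.6/6.1 = 37.6.

K_p = 37.6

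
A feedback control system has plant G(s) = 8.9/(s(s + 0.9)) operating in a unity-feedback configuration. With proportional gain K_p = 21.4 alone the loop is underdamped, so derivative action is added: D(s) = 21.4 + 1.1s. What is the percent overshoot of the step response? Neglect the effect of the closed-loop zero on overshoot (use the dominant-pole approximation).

Forward path: (21.4 + 1.1s)·8.9/(s(s+0.9)). The closed-loop characteristic equation is s² + (0.9 + 8.9·1.1)s + 8.9·21.4 = 0.
That is s² + 10.69s + 190.5 = 0, so ω_n = 13.8 rad/s and ζ = 10.69/(2·13.8) = 0.3873.
%OS = 100·exp(−πζ/√(1−ζ²)) = 26.7%.

26.7%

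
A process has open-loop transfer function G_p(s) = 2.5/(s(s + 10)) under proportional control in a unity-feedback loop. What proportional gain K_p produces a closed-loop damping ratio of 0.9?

Closed-loop characteristic equation: s² + 10s + K_p·2.5 = 0.
So ω_n = √(2.5K_p) and 2ζω_n = 10, giving ζ = 10/(2√(2.5K_p)).
Setting ζ = 0.9: √(2.5K_p) = 10/(2·0.9) = 5.556, so K_p = 30.86/2.5 = 12.3.

K_p = 12.3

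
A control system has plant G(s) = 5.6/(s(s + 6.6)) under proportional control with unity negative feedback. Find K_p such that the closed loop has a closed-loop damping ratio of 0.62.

Closed-loop characteristic equation: s² + 6.6s + K_p·5.6 = 0.
So ω_n = √(5.6K_p) and 2ζω_n = 6.6, giving ζ = 6.6/(2√(5.6K_p)).
Setting ζ = 0.62: √(5.6K_p) = 6.6/(2·0.62) = 5.323, so K_p = 28.33/5.6 = 5.06.

K_p = 5.06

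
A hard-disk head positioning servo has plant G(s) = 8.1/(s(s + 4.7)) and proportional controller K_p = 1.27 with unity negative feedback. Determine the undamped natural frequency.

ω_n = 3.21 rad/s

1 + K_p·G(s) = 0 gives s² + 4.7s + 10.29 = 0.
Matching s² + 2ζω_n s + ω_n²: ω_n = √10.29 = 3.207 rad/s and 2ζω_n = 4.7, so ζ = 4.7/(2·3.207) = 0.733.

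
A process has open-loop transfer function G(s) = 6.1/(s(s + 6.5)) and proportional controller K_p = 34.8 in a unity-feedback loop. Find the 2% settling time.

From 1 + K_pG(s) = 0: s² + 6.5s + 212.3 = 0 ⇒ ω_n = 14.57, ζ = 0.2231.
2% settling time T_s ≈ 4/(ζω_n) = 4/3.25 = 1.23 s.

T_s ≈ 1.23 s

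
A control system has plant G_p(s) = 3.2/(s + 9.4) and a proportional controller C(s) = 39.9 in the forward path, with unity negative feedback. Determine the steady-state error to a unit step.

0.0686

The loop is type 0. Static position error constant K_pos = C(0)·G_p(0) = 39.9·0.3404 = 13.58.
Steady-state error to a unit step: e_ss = 1/(1+K_pos) = 1/14.58 = 0.0686.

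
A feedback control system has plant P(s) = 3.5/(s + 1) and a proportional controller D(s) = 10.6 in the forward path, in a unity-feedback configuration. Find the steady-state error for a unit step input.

The loop is type 0. Static position error constant K_pos = D(0)·P(0) = 10.6·3.5 = 37.1.
Steady-state error to a unit step: e_ss = 1/(1+K_pos) = 1/38.1 = 0.0262.

0.0262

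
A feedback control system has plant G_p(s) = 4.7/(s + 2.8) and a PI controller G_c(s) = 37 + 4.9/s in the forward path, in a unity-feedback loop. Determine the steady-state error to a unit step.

The open loop G_c(s)G_p(s) has a pole at the origin (type 1), so the static position error constant is infinite and e_ss = 1/(1+∞) = 0.

0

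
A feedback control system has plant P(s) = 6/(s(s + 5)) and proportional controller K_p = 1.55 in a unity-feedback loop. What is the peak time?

Closed-loop characteristic equation: s² + 5s + 9.3 = 0, so ω_n = 3.05 rad/s and ζ = 5/(2·3.05) = 0.8198.
Damped frequency ω_d = ω_n√(1−ζ²) = 1.746 rad/s, so peak time T_p = π/ω_d = 1.8 s.

T_p = 1.8 s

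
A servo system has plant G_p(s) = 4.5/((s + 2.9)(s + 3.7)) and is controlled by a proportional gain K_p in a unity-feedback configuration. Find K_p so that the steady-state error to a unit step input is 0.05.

K_p = 45.3

The loop is type 0, so e_ss(step) = 1/(1 + K_pos) with K_pos = K_p·G_p(0).
G_p(0) = 0.4194. Require 1/(1 + K_p·0.4194) = 0.05, so 1 + 0.4194·K_p = 20.
K_p = (20 − 1)/0.4194 = 45.3.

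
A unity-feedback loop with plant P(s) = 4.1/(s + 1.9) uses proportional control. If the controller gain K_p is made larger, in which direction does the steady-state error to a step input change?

e_ss = 1/(1 + K_p·P(0)); a larger K_p raises the denominator, so e_ss decreases.

decrease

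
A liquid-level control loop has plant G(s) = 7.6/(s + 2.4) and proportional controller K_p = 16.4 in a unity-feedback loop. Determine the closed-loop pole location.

Closed-loop transfer function: T(s) = K_p·G(s)/(1 + K_p·G(s)) = 124.6/(s + 2.4 + 124.6) = 124.6/(s + 127).
The closed-loop pole is at s = −127.

s = -127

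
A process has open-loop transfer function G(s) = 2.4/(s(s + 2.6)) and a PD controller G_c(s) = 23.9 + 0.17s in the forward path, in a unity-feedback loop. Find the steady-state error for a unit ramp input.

0.0453

The loop has one pole at the origin (type 1). Velocity error constant K_v = lim_{s→0} s·G_c(s)G(s) = 23.9·2.4/2.6 = 22.06.
Steady-state error to a unit ramp: e_ss = 1/K_v = 0.0453.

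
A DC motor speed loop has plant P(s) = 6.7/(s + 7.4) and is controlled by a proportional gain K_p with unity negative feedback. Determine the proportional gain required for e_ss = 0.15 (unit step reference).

K_p = 6.26

Steady-state error for a unit step on this type-0 loop is 1/(1 + K_p·P(0)).
P(0) = 0.9054. Require 1/(1 + K_p·0.9054) = 0.15, so 1 + 0.9054·K_p = 6.667.
K_p = (6.667 − 1)/0.9054 = 6.26.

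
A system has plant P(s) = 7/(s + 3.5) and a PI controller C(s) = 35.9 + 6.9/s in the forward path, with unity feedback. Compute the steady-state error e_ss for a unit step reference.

The open loop C(s)P(s) has a pole at the origin (type 1), so the static position error constant is infinite and e_ss = 1/(1+∞) = 0.

0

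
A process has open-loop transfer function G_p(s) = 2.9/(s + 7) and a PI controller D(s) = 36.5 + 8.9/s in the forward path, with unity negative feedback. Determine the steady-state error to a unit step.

0

The open loop D(s)G_p(s) has a pole at the origin (type 1), so the static position error constant is infinite and e_ss = 1/(1+∞) = 0.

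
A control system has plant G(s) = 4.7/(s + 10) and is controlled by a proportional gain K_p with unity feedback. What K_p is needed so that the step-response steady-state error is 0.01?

K_p = 211

For a type-0 loop with proportional control, e_ss = 1/(1 + K_p·G(0)).
G(0) = 0.47. Require 1/(1 + K_p·0.47) = 0.01, so 1 + 0.47·K_p = 100.
K_p = (100 − 1)/0.47 = 211.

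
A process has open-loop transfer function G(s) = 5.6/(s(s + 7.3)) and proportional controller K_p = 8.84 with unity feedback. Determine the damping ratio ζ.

ζ = 0.519

The closed-loop denominator is s(s+7.3) + 8.84·5.6 = s² + 7.3s + 49.5.
So ω_n² = 49.5 ⇒ ω_n = 7.036 rad/s, and ζ = 7.3/(2ω_n) = 0.519.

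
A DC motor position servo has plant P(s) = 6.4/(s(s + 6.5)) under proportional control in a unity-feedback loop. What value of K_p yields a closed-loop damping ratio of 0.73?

Closed-loop characteristic equation: s² + 6.5s + K_p·6.4 = 0.
So ω_n = √(6.4K_p) and 2ζω_n = 6.5, giving ζ = 6.5/(2√(6.4K_p)).
Setting ζ = 0.73: √(6.4K_p) = 6.5/(2·0.73) = 4.452, so K_p = 19.82/6.4 = 3.1.

K_p = 3.1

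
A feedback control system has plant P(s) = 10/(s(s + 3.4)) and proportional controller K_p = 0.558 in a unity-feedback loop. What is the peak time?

T_p = 1.92 s

Closed-loop characteristic equation: s² + 3.4s + 5.58 = 0, so ω_n = 2.362 rad/s and ζ = 3.4/(2·2.362) = 0.7197.
Damped frequency ω_d = ω_n√(1−ζ²) = 1.64 rad/s, so peak time T_p = π/ω_d = 1.92 s.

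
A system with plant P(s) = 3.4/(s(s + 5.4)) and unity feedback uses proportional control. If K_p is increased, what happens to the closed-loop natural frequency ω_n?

ω_n = √(3.4·K_p), which grows with K_p.

increase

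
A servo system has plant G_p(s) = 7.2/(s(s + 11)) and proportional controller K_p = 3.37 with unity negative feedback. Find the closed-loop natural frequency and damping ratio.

ω_n = 4.93 rad/s, ζ = 1.12

1 + K_p·G_p(s) = 0 gives s² + 11s + 24.26 = 0.
Matching s² + 2ζω_n s + ω_n²: ω_n = √24.26 = 4.926 rad/s and 2ζω_n = 11, so ζ = 11/(2·4.926) = 1.12.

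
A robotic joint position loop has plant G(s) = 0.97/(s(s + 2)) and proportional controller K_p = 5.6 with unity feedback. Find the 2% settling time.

The closed-loop denominator s² + 2s + 5.432 gives ω_n = √5.432 = 2.331 and ζ = 2/(2ω_n) = 0.4291.
2% settling time T_s ≈ 4/(ζω_n) = 4/1 = 4 s.

T_s ≈ 4 s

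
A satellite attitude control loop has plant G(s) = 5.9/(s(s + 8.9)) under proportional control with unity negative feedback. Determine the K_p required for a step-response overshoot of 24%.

K_p = 19.6

From %OS = 100·exp(−πζ/√(1−ζ²)) = 24%, ζ = −ln(0.24)/√(π²+ln²(0.24)) = 0.4136.
Characteristic equation s² + 8.9s + 5.9K_p = 0 gives ζ = 8.9/(2√(5.9K_p)).
Setting ζ = 0.4136: √(5.9K_p) = 8.9/(2·0.4136) = 10.76, so K_p = 115.8/5.9 = 19.6.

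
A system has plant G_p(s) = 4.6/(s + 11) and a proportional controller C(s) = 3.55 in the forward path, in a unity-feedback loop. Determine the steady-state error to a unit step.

The loop is type 0. Static position error constant K_pos = C(0)·G_p(0) = 3.55·0.4182 = 1.485.
Steady-state error to a unit step: e_ss = 1/(1+K_pos) = 1/2.485 = 0.402.

0.402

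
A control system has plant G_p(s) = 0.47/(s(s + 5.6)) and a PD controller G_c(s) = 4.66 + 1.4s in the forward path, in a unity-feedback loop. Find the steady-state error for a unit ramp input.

The loop has one pole at the origin (type 1). Velocity error constant K_v = lim_{s→0} s·G_c(s)G_p(s) = 4.66·0.47/5.6 = 0.3911.
Steady-state error to a unit ramp: e_ss = 1/K_v = 2.56.

2.56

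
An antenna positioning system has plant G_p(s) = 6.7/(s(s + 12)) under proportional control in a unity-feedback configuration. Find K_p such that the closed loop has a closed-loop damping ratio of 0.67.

K_p = 12

Closed-loop characteristic equation: s² + 12s + K_p·6.7 = 0.
So ω_n = √(6.7K_p) and 2ζω_n = 12, giving ζ = 12/(2√(6.7K_p)).
Setting ζ = 0.67: √(6.7K_p) = 12/(2·0.67) = 8.955, so K_p = 80.2/6.7 = 12.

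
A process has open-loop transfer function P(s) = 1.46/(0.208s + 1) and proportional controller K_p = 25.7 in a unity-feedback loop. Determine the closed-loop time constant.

τ = 0.0054 s

Closed loop: T(s) = K_p·P/(1+K_p·P) = 37.52/(0.208s + 1 + 37.52), with pole at s = −(1 + 37.52)/0.208 = −185.2.
Closed-loop time constant τ = 1/185.2 = 0.0054 s.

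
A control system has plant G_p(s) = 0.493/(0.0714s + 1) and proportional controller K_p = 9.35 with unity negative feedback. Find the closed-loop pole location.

Closed loop: T(s) = K_p·G_p/(1+K_p·G_p) = 4.61/(0.0714s + 1 + 4.61), with pole at s = −(1 + 4.61)/0.0714 = −78.57.

s = -78.57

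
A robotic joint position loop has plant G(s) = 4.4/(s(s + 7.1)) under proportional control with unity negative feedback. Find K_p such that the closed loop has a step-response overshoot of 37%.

K_p = 31.5

From %OS = 100·exp(−πζ/√(1−ζ²)) = 37%, ζ = −ln(0.37)/√(π²+ln²(0.37)) = 0.3017.
Characteristic equation s² + 7.1s + 4.4K_p = 0 gives ζ = 7.1/(2√(4.4K_p)).
Setting ζ = 0.3017: √(4.4K_p) = 7.1/(2·0.3017) = 11.77, so K_p = 138.4/4.4 = 31.5.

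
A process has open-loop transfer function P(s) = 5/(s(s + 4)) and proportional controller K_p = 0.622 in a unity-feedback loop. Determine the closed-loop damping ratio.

ζ = 1.13

With unity feedback the closed-loop characteristic equation is s² + 4s + 0.622·5 = s² + 4s + 3.11 = 0.
So ω_n² = 3.11 ⇒ ω_n = 1.764 rad/s, and ζ = 4/(2ω_n) = 1.13.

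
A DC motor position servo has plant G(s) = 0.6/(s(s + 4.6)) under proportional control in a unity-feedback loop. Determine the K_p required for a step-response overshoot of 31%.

K_p = 72.3

From %OS = 100·exp(−πζ/√(1−ζ²)) = 31%, ζ = −ln(0.31)/√(π²+ln²(0.31)) = 0.3493.
Characteristic equation s² + 4.6s + 0.6K_p = 0 gives ζ = 4.6/(2√(0.6K_p)).
Setting ζ = 0.3493: √(0.6K_p) = 4.6/(2·0.3493) = 6.584, so K_p = 43.35/0.6 = 72.3.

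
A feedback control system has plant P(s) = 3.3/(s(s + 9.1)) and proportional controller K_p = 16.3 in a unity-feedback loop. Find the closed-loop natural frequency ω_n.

With unity feedback the closed-loop characteristic equation is s² + 9.1s + 16.3·3.3 = s² + 9.1s + 53.79 = 0.
Matching s² + 2ζω_n s + ω_n²: ω_n = √53.79 = 7.334 rad/s and 2ζω_n = 9.1, so ζ = 9.1/(2·7.334) = 0.62.

ω_n = 7.33 rad/s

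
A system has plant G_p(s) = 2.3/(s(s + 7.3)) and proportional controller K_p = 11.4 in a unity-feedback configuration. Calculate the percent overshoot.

Closed-loop characteristic equation: s² + 7.3s + 26.22 = 0, so ω_n = 5.121 rad/s and ζ = 7.3/(2·5.121) = 0.7128.
%OS = 100·exp(−πζ/√(1−ζ²)) = 100·exp(−π·0.7128/√0.4919) = 4.11%.

4.11%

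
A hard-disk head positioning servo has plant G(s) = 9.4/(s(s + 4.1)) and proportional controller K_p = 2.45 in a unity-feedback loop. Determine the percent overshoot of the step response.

22.7%

From 1 + K_pG(s) = 0: s² + 4.1s + 23.03 = 0 ⇒ ω_n = 4.799, ζ = 0.4272.
%OS = 100·exp(−πζ/√(1−ζ²)) = 100·exp(−π·0.4272/√0.8175) = 22.7%.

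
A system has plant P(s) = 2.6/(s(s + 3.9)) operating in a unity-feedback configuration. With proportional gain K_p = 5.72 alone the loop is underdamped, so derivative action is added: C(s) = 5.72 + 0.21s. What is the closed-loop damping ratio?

Forward path: (5.72 + 0.21s)·2.6/(s(s+3.9)). The closed-loop characteristic equation is s² + (3.9 + 2.6·0.21)s + 2.6·5.72 = 0.
That is s² + 4.446s + 14.87 = 0, so ω_n = 3.856 rad/s and ζ = 4.446/(2·3.856) = 0.5764.

ζ = 0.576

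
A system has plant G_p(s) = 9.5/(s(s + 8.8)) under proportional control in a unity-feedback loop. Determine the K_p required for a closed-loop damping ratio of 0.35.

K_p = 16.6

Closed-loop characteristic equation: s² + 8.8s + K_p·9.5 = 0.
So ω_n = √(9.5K_p) and 2ζω_n = 8.8, giving ζ = 8.8/(2√(9.5K_p)).
Setting ζ = 0.35: √(9.5K_p) = 8.8/(2·0.35) = 12.57, so K_p = 158/9.5 = 16.6.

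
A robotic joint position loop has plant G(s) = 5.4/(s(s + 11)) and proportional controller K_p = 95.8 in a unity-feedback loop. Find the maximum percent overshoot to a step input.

From 1 + K_pG(s) = 0: s² + 11s + 517.3 = 0 ⇒ ω_n = 22.74, ζ = 0.2418.
%OS = 100·exp(−πζ/√(1−ζ²)) = 100·exp(−π·0.2418/√0.9415) = 45.7%.

45.7%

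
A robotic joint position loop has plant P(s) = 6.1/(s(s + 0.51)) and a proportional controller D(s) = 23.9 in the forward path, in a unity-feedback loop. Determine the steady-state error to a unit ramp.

The loop has one pole at the origin (type 1). Velocity error constant K_v = lim_{s→0} s·D(s)P(s) = 23.9·6.1/0.51 = 285.9.
Steady-state error to a unit ramp: e_ss = 1/K_v = 0.0035.

0.0035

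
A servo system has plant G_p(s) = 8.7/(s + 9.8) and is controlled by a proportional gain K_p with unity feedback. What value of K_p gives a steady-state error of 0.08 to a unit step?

K_p = 13

The loop is type 0, so e_ss(step) = 1/(1 + K_pos) with K_pos = K_p·G_p(0).
G_p(0) = 0.8878. Require 1/(1 + K_p·0.8878) = 0.08, so 1 + 0.8878·K_p = 12.5.
K_p = (12.5 − 1)/0.8878 = 13.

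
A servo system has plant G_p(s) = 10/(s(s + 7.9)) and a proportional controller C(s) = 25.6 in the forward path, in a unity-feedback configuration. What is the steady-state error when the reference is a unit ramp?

0.0309

The loop has one pole at the origin (type 1). Velocity error constant K_v = lim_{s→0} s·C(s)G_p(s) = 25.6·10/7.9 = 32.41.
Steady-state error to a unit ramp: e_ss = 1/K_v = 0.0309.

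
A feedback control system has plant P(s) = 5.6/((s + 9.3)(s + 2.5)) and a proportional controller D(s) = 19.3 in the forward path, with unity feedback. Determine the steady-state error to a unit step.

The loop is type 0. Static position error constant K_pos = D(0)·P(0) = 19.3·0.2409 = 4.649.
Steady-state error to a unit step: e_ss = 1/(1+K_pos) = 1/5.649 = 0.177.

0.177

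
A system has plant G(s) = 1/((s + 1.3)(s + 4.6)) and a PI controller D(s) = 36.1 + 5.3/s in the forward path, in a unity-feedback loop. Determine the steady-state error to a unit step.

0

The open loop D(s)G(s) has a pole at the origin (type 1), so the static position error constant is infinite and e_ss = 1/(1+∞) = 0.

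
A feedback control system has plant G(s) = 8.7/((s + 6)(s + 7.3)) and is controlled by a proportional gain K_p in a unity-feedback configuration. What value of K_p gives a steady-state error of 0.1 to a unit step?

K_p = 45.3

For a type-0 loop with proportional control, e_ss = 1/(1 + K_p·G(0)).
G(0) = 0.1986. Require 1/(1 + K_p·0.1986) = 0.1, so 1 + 0.1986·K_p = 10.
K_p = (10 − 1)/0.1986 = 45.3.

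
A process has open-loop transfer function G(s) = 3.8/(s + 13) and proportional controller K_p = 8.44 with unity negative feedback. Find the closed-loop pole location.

s = -45.07

Closed-loop transfer function: T(s) = K_p·G(s)/(1 + K_p·G(s)) = 32.07/(s + 13 + 32.07) = 32.07/(s + 45.07).
The closed-loop pole is at s = −45.07.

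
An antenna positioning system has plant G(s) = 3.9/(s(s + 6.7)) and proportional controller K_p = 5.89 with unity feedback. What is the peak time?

The closed-loop denominator s² + 6.7s + 22.97 gives ω_n = √22.97 = 4.793 and ζ = 6.7/(2ω_n) = 0.699.
Damped frequency ω_d = ω_n√(1−ζ²) = 3.428 rad/s, so peak time T_p = π/ω_d = 0.917 s.

T_p = 0.917 s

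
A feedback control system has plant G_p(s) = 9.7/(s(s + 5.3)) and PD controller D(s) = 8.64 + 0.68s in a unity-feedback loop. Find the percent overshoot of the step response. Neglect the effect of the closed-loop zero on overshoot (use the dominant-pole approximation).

6.82%

Forward path: (8.64 + 0.68s)·9.7/(s(s+5.3)). The closed-loop characteristic equation is s² + (5.3 + 9.7·0.68)s + 9.7·8.64 = 0.
That is s² + 11.9s + 83.81 = 0, so ω_n = 9.155 rad/s and ζ = 11.9/(2·9.155) = 0.6497.
%OS = 100·exp(−πζ/√(1−ζ²)) = 6.82%.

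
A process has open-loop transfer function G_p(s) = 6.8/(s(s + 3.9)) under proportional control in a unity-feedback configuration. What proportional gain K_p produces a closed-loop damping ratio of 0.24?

Closed-loop characteristic equation: s² + 3.9s + K_p·6.8 = 0.
So ω_n = √(6.8K_p) and 2ζω_n = 3.9, giving ζ = 3.9/(2√(6.8K_p)).
Setting ζ = 0.24: √(6.8K_p) = 3.9/(2·0.24) = 8.125, so K_p = 66.02/6.8 = 9.71.

K_p = 9.71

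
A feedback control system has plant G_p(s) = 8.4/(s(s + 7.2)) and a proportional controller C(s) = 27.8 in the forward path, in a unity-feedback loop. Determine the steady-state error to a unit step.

The open loop C(s)G_p(s) has a pole at the origin (type 1), so the static position error constant is infinite and e_ss = 1/(1+∞) = 0.

0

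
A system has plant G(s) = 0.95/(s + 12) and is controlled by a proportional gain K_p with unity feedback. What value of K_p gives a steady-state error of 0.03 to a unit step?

K_p = 408

The loop is type 0, so e_ss(step) = 1/(1 + K_pos) with K_pos = K_p·G(0).
G(0) = 0.07917. Require 1/(1 + K_p·0.07917) = 0.03, so 1 + 0.07917·K_p = 33.33.
K_p = (33.33 − 1)/0.07917 = 408.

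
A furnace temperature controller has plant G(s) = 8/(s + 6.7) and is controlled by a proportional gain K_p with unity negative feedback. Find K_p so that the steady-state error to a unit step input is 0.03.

The loop is type 0, so e_ss(step) = 1/(1 + K_pos) with K_pos = K_p·G(0).
G(0) = 1.194. Require 1/(1 + K_p·1.194) = 0.03, so 1 + 1.194·K_p = 33.33.
K_p = (33.33 − 1)/1.194 = 27.1.

K_p = 27.1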